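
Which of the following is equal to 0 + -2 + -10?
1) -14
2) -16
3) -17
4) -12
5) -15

First: 0 + -2 = -2
Then: -2 + -10 = -12
4) -12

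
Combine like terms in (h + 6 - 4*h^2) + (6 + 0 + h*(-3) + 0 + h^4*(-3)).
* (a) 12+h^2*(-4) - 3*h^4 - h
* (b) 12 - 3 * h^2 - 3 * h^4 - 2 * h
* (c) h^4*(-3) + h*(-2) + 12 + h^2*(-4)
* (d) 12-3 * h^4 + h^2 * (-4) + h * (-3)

Adding the polynomials and combining like terms:
(h + 6 - 4*h^2) + (6 + 0 + h*(-3) + 0 + h^4*(-3))
= h^4*(-3) + h*(-2) + 12 + h^2*(-4)
c) h^4*(-3) + h*(-2) + 12 + h^2*(-4)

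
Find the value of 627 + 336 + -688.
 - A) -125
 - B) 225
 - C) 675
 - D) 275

First: 627 + 336 = 963
Then: 963 + -688 = 275
D) 275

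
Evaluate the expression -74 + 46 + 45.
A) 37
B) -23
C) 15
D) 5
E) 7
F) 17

First: -74 + 46 = -28
Then: -28 + 45 = 17
F) 17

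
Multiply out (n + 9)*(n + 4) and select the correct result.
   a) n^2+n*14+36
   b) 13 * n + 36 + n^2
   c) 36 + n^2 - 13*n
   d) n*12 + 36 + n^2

Expanding (n + 9)*(n + 4):
= 13 * n + 36 + n^2
b) 13 * n + 36 + n^2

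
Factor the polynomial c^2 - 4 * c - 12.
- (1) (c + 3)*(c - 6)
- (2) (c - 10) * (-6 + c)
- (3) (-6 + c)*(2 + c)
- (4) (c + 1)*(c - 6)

We need to factor c^2 - 4 * c - 12.
The factored form is (-6 + c)*(2 + c).
3) (-6 + c)*(2 + c)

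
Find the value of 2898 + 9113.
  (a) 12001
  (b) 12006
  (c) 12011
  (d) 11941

2898 + 9113 = 12011
c) 12011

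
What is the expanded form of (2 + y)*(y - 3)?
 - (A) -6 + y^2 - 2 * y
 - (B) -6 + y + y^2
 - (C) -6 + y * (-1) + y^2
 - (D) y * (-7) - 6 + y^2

Expanding (2 + y)*(y - 3):
= -6 + y * (-1) + y^2
C) -6 + y * (-1) + y^2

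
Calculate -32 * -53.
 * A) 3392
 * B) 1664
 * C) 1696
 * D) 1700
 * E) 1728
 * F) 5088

-32 * -53 = 1696
C) 1696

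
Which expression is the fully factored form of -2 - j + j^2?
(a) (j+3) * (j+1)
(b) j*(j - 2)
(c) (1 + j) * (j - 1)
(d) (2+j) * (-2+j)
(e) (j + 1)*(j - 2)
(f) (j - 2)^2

We need to factor -2 - j + j^2.
The factored form is (j + 1)*(j - 2).
e) (j + 1)*(j - 2)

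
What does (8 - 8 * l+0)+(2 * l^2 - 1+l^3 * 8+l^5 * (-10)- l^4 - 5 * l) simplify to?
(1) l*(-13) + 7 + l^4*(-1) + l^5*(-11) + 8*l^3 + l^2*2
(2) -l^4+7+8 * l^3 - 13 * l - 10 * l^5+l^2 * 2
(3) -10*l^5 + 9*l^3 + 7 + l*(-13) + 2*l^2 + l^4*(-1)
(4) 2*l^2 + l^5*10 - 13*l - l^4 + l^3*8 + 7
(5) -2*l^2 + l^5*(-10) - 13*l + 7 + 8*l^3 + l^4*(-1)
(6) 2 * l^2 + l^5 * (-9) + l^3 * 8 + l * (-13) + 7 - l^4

Adding the polynomials and combining like terms:
(8 - 8*l + 0) + (2*l^2 - 1 + l^3*8 + l^5*(-10) - l^4 - 5*l)
= -l^4+7+8 * l^3 - 13 * l - 10 * l^5+l^2 * 2
2) -l^4+7+8 * l^3 - 13 * l - 10 * l^5+l^2 * 2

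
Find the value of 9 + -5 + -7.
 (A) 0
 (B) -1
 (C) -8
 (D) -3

First: 9 + -5 = 4
Then: 4 + -7 = -3
D) -3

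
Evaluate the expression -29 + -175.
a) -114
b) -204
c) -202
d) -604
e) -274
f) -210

-29 + -175 = -204
b) -204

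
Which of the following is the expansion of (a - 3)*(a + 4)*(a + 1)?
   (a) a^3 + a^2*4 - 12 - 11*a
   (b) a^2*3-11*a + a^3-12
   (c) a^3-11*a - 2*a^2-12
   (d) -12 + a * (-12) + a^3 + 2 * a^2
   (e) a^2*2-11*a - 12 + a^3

Expanding (a - 3)*(a + 4)*(a + 1):
= a^2*2-11*a - 12 + a^3
e) a^2*2-11*a - 12 + a^3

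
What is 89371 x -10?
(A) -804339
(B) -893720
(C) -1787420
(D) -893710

89371 * -10 = -893710
D) -893710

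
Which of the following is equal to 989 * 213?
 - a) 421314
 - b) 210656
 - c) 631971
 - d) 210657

989 * 213 = 210657
d) 210657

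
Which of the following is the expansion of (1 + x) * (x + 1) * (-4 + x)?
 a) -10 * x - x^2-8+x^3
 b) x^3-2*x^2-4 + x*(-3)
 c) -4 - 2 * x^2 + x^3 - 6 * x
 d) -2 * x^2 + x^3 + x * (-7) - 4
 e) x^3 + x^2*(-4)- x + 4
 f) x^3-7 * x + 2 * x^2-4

Expanding (1 + x) * (x + 1) * (-4 + x):
= -2 * x^2 + x^3 + x * (-7) - 4
d) -2 * x^2 + x^3 + x * (-7) - 4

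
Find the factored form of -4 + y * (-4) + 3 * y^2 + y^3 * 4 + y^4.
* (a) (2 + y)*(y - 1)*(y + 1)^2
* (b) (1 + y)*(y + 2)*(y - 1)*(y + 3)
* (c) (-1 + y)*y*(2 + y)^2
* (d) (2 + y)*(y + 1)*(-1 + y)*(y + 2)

We need to factor -4 + y * (-4) + 3 * y^2 + y^3 * 4 + y^4.
The factored form is (2 + y)*(y + 1)*(-1 + y)*(y + 2).
d) (2 + y)*(y + 1)*(-1 + y)*(y + 2)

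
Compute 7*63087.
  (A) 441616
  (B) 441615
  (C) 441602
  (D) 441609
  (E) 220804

7 * 63087 = 441609
D) 441609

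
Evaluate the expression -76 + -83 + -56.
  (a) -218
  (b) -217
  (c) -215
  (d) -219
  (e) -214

First: -76 + -83 = -159
Then: -159 + -56 = -215
c) -215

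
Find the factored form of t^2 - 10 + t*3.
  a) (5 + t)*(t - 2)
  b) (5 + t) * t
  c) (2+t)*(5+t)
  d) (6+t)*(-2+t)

We need to factor t^2 - 10 + t*3.
The factored form is (5 + t)*(t - 2).
a) (5 + t)*(t - 2)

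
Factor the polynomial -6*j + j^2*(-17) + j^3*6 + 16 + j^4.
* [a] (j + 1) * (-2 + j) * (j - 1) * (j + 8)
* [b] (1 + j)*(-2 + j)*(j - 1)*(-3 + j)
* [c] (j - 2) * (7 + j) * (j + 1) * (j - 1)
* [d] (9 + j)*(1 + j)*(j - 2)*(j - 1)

We need to factor -6*j + j^2*(-17) + j^3*6 + 16 + j^4.
The factored form is (j + 1) * (-2 + j) * (j - 1) * (j + 8).
a) (j + 1) * (-2 + j) * (j - 1) * (j + 8)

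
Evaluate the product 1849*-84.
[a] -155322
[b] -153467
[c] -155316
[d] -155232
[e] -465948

1849 * -84 = -155316
c) -155316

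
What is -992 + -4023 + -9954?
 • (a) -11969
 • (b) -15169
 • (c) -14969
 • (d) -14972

First: -992 + -4023 = -5015
Then: -5015 + -9954 = -14969
c) -14969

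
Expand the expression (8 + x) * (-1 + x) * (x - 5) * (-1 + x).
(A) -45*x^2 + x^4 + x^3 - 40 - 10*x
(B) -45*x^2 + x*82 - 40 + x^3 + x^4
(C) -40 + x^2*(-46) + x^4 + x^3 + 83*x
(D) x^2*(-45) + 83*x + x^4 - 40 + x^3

Expanding (8 + x) * (-1 + x) * (x - 5) * (-1 + x):
= x^2*(-45) + 83*x + x^4 - 40 + x^3
D) x^2*(-45) + 83*x + x^4 - 40 + x^3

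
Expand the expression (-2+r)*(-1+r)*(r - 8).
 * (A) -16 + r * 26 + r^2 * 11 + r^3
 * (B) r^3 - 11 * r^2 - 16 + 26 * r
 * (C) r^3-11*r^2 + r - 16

Expanding (-2+r)*(-1+r)*(r - 8):
= r^3 - 11 * r^2 - 16 + 26 * r
B) r^3 - 11 * r^2 - 16 + 26 * r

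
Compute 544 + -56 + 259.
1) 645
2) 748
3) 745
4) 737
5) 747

First: 544 + -56 = 488
Then: 488 + 259 = 747
5) 747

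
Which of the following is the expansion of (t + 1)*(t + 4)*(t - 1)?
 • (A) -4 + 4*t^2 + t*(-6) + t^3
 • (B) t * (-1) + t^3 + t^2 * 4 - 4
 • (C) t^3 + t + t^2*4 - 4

Expanding (t + 1)*(t + 4)*(t - 1):
= t * (-1) + t^3 + t^2 * 4 - 4
B) t * (-1) + t^3 + t^2 * 4 - 4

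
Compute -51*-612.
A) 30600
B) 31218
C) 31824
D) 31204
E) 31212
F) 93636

-51 * -612 = 31212
E) 31212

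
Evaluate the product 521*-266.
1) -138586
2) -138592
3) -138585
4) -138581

521 * -266 = -138586
1) -138586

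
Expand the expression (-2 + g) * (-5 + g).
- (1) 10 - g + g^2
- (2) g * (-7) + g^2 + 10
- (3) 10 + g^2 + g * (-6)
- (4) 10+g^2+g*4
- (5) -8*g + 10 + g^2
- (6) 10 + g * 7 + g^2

Expanding (-2 + g) * (-5 + g):
= g * (-7) + g^2 + 10
2) g * (-7) + g^2 + 10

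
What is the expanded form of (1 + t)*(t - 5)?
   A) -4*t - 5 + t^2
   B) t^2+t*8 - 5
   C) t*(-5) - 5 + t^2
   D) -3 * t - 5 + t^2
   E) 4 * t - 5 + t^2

Expanding (1 + t)*(t - 5):
= -4*t - 5 + t^2
A) -4*t - 5 + t^2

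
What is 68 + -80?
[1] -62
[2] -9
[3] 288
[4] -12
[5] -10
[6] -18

68 + -80 = -12
4) -12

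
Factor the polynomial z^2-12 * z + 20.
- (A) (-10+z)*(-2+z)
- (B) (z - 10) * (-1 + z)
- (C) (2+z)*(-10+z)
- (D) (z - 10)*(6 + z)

We need to factor z^2-12 * z + 20.
The factored form is (-10+z)*(-2+z).
A) (-10+z)*(-2+z)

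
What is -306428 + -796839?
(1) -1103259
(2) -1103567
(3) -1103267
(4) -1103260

-306428 + -796839 = -1103267
3) -1103267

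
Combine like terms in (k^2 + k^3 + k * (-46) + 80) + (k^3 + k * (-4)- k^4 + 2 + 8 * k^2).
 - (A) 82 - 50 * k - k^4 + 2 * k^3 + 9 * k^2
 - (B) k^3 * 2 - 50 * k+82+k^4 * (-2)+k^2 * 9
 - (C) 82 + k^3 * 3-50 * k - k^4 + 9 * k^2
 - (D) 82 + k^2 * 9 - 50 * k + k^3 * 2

Adding the polynomials and combining like terms:
(k^2 + k^3 + k*(-46) + 80) + (k^3 + k*(-4) - k^4 + 2 + 8*k^2)
= 82 - 50 * k - k^4 + 2 * k^3 + 9 * k^2
A) 82 - 50 * k - k^4 + 2 * k^3 + 9 * k^2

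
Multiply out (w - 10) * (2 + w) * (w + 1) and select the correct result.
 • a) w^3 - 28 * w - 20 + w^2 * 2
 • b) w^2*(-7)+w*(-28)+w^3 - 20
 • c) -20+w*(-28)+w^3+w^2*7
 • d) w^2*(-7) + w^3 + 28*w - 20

Expanding (w - 10) * (2 + w) * (w + 1):
= w^2*(-7)+w*(-28)+w^3 - 20
b) w^2*(-7)+w*(-28)+w^3 - 20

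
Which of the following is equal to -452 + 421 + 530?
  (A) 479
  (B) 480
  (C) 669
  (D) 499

First: -452 + 421 = -31
Then: -31 + 530 = 499
D) 499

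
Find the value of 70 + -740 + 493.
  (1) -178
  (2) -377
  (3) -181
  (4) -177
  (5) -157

First: 70 + -740 = -670
Then: -670 + 493 = -177
4) -177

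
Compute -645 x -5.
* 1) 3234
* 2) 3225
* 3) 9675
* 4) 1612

-645 * -5 = 3225
2) 3225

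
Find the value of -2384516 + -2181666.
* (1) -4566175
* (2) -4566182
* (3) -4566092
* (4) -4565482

-2384516 + -2181666 = -4566182
2) -4566182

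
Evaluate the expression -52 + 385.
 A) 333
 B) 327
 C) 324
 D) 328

-52 + 385 = 333
A) 333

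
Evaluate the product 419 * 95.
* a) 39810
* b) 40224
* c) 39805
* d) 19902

419 * 95 = 39805
c) 39805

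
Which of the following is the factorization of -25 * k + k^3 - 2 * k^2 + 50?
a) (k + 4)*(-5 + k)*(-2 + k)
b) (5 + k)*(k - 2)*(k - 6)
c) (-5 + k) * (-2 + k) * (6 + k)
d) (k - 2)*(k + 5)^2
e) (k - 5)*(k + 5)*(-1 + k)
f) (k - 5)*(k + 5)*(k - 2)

We need to factor -25 * k + k^3 - 2 * k^2 + 50.
The factored form is (k - 5)*(k + 5)*(k - 2).
f) (k - 5)*(k + 5)*(k - 2)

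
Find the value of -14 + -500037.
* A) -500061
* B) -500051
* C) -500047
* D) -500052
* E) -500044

-14 + -500037 = -500051
B) -500051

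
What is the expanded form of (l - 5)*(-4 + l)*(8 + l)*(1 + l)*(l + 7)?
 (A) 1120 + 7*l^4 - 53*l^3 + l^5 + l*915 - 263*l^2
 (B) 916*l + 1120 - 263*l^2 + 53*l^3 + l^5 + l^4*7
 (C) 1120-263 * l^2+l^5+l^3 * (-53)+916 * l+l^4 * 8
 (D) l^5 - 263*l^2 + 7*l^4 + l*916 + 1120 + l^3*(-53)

Expanding (l - 5)*(-4 + l)*(8 + l)*(1 + l)*(l + 7):
= l^5 - 263*l^2 + 7*l^4 + l*916 + 1120 + l^3*(-53)
D) l^5 - 263*l^2 + 7*l^4 + l*916 + 1120 + l^3*(-53)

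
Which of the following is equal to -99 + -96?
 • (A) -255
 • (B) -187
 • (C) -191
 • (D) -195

-99 + -96 = -195
D) -195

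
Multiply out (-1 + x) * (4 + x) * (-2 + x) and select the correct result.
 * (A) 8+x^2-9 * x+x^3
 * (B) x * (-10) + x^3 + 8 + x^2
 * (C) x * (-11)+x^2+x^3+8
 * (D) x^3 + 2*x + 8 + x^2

Expanding (-1 + x) * (4 + x) * (-2 + x):
= x * (-10) + x^3 + 8 + x^2
B) x * (-10) + x^3 + 8 + x^2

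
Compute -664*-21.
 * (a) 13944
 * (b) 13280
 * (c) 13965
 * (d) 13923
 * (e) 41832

-664 * -21 = 13944
a) 13944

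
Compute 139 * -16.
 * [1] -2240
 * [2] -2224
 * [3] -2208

139 * -16 = -2224
2) -2224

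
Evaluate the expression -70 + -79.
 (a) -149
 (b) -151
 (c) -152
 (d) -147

-70 + -79 = -149
a) -149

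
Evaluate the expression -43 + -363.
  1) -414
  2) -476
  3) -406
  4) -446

-43 + -363 = -406
3) -406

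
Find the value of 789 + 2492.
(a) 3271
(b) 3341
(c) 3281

789 + 2492 = 3281
c) 3281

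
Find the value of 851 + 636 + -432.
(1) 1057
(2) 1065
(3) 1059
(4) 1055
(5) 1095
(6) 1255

First: 851 + 636 = 1487
Then: 1487 + -432 = 1055
4) 1055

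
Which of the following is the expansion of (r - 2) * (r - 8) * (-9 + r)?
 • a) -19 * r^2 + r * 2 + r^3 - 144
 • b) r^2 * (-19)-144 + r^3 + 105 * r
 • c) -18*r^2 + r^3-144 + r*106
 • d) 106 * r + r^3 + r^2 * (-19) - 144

Expanding (r - 2) * (r - 8) * (-9 + r):
= 106 * r + r^3 + r^2 * (-19) - 144
d) 106 * r + r^3 + r^2 * (-19) - 144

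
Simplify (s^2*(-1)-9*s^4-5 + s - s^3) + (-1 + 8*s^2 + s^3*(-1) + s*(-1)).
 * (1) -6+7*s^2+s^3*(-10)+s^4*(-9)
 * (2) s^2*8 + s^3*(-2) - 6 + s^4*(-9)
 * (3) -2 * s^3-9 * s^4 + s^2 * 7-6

Adding the polynomials and combining like terms:
(s^2*(-1) - 9*s^4 - 5 + s - s^3) + (-1 + 8*s^2 + s^3*(-1) + s*(-1))
= -2 * s^3-9 * s^4 + s^2 * 7-6
3) -2 * s^3-9 * s^4 + s^2 * 7-6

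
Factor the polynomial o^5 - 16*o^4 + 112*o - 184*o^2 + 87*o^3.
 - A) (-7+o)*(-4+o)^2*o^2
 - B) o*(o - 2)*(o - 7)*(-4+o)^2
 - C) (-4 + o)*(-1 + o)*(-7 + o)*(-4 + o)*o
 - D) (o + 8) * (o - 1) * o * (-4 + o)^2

We need to factor o^5 - 16*o^4 + 112*o - 184*o^2 + 87*o^3.
The factored form is (-4 + o)*(-1 + o)*(-7 + o)*(-4 + o)*o.
C) (-4 + o)*(-1 + o)*(-7 + o)*(-4 + o)*o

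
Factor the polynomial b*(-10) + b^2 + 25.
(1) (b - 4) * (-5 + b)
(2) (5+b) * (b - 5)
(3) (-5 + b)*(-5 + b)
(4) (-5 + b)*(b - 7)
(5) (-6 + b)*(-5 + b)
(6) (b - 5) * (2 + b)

We need to factor b*(-10) + b^2 + 25.
The factored form is (-5 + b)*(-5 + b).
3) (-5 + b)*(-5 + b)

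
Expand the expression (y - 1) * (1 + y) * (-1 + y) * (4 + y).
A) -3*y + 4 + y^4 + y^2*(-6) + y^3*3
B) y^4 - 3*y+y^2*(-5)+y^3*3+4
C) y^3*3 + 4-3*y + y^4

Expanding (y - 1) * (1 + y) * (-1 + y) * (4 + y):
= y^4 - 3*y+y^2*(-5)+y^3*3+4
B) y^4 - 3*y+y^2*(-5)+y^3*3+4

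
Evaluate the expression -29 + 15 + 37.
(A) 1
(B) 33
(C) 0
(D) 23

First: -29 + 15 = -14
Then: -14 + 37 = 23
D) 23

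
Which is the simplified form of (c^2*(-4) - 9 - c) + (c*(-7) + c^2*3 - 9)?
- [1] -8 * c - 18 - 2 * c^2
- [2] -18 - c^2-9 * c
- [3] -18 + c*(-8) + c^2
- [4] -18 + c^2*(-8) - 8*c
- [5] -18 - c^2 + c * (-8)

Adding the polynomials and combining like terms:
(c^2*(-4) - 9 - c) + (c*(-7) + c^2*3 - 9)
= -18 - c^2 + c * (-8)
5) -18 - c^2 + c * (-8)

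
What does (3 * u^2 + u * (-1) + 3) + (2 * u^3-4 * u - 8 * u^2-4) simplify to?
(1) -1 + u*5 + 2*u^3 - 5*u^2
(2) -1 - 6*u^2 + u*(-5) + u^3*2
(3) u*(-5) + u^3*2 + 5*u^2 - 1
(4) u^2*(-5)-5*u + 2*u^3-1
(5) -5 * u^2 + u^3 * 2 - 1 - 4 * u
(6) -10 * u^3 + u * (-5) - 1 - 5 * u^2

Adding the polynomials and combining like terms:
(3*u^2 + u*(-1) + 3) + (2*u^3 - 4*u - 8*u^2 - 4)
= u^2*(-5)-5*u + 2*u^3-1
4) u^2*(-5)-5*u + 2*u^3-1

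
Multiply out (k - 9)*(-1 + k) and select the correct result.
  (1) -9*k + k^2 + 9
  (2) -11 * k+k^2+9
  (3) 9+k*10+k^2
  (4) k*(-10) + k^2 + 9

Expanding (k - 9)*(-1 + k):
= k*(-10) + k^2 + 9
4) k*(-10) + k^2 + 9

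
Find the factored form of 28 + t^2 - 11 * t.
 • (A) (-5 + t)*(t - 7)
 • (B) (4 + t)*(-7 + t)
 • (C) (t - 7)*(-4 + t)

We need to factor 28 + t^2 - 11 * t.
The factored form is (t - 7)*(-4 + t).
C) (t - 7)*(-4 + t)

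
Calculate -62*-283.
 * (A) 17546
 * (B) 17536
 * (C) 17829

-62 * -283 = 17546
A) 17546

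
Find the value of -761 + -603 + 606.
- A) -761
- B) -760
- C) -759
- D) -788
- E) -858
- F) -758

First: -761 + -603 = -1364
Then: -1364 + 606 = -758
F) -758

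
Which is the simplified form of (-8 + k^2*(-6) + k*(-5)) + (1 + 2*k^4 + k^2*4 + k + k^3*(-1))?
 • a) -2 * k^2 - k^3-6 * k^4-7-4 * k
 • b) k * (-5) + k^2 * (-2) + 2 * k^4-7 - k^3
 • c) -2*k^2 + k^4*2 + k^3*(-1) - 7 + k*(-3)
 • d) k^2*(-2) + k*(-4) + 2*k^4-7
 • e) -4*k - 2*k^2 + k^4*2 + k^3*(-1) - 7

Adding the polynomials and combining like terms:
(-8 + k^2*(-6) + k*(-5)) + (1 + 2*k^4 + k^2*4 + k + k^3*(-1))
= -4*k - 2*k^2 + k^4*2 + k^3*(-1) - 7
e) -4*k - 2*k^2 + k^4*2 + k^3*(-1) - 7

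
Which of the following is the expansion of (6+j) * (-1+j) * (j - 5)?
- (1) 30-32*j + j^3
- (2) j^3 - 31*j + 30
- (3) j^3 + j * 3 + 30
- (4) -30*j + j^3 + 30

Expanding (6+j) * (-1+j) * (j - 5):
= j^3 - 31*j + 30
2) j^3 - 31*j + 30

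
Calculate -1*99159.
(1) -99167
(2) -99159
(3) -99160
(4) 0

-1 * 99159 = -99159
2) -99159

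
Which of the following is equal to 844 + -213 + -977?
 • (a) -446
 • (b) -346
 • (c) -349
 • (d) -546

First: 844 + -213 = 631
Then: 631 + -977 = -346
b) -346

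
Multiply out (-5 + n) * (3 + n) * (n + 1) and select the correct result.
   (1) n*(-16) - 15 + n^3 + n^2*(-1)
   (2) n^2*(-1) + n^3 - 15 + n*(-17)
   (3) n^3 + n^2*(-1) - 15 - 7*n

Expanding (-5 + n) * (3 + n) * (n + 1):
= n^2*(-1) + n^3 - 15 + n*(-17)
2) n^2*(-1) + n^3 - 15 + n*(-17)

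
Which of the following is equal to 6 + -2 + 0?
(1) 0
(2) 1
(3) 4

First: 6 + -2 = 4
Then: 4 + 0 = 4
3) 4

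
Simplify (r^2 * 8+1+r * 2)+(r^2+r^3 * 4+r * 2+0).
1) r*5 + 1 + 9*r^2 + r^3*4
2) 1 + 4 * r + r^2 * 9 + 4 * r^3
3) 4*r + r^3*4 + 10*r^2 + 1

Adding the polynomials and combining like terms:
(r^2*8 + 1 + r*2) + (r^2 + r^3*4 + r*2 + 0)
= 1 + 4 * r + r^2 * 9 + 4 * r^3
2) 1 + 4 * r + r^2 * 9 + 4 * r^3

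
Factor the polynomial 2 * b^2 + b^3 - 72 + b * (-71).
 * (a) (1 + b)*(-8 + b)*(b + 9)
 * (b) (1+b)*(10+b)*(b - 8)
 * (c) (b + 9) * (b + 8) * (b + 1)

We need to factor 2 * b^2 + b^3 - 72 + b * (-71).
The factored form is (1 + b)*(-8 + b)*(b + 9).
a) (1 + b)*(-8 + b)*(b + 9)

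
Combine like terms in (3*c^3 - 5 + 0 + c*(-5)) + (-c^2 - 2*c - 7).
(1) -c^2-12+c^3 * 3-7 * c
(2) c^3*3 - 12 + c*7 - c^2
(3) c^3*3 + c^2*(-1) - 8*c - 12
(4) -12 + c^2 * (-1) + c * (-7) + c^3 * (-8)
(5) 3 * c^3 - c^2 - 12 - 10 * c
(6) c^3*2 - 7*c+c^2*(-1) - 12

Adding the polynomials and combining like terms:
(3*c^3 - 5 + 0 + c*(-5)) + (-c^2 - 2*c - 7)
= -c^2-12+c^3 * 3-7 * c
1) -c^2-12+c^3 * 3-7 * c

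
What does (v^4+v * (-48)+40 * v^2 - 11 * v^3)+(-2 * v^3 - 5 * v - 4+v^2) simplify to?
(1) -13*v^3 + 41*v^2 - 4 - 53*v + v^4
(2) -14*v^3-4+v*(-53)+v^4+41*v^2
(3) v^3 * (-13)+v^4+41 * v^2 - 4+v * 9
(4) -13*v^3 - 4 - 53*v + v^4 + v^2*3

Adding the polynomials and combining like terms:
(v^4 + v*(-48) + 40*v^2 - 11*v^3) + (-2*v^3 - 5*v - 4 + v^2)
= -13*v^3 + 41*v^2 - 4 - 53*v + v^4
1) -13*v^3 + 41*v^2 - 4 - 53*v + v^4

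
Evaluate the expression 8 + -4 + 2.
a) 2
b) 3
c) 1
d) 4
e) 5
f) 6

First: 8 + -4 = 4
Then: 4 + 2 = 6
f) 6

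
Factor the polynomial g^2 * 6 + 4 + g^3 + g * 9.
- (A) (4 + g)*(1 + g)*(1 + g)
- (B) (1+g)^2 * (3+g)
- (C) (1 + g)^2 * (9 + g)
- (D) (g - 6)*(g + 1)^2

We need to factor g^2 * 6 + 4 + g^3 + g * 9.
The factored form is (4 + g)*(1 + g)*(1 + g).
A) (4 + g)*(1 + g)*(1 + g)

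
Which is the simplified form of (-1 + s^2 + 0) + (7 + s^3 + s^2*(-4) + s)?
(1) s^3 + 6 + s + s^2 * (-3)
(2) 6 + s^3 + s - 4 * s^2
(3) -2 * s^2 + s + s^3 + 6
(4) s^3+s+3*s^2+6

Adding the polynomials and combining like terms:
(-1 + s^2 + 0) + (7 + s^3 + s^2*(-4) + s)
= s^3 + 6 + s + s^2 * (-3)
1) s^3 + 6 + s + s^2 * (-3)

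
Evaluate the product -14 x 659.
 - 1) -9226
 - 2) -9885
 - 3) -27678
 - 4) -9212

-14 * 659 = -9226
1) -9226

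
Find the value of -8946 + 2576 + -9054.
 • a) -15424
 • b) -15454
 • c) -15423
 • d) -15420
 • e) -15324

First: -8946 + 2576 = -6370
Then: -6370 + -9054 = -15424
a) -15424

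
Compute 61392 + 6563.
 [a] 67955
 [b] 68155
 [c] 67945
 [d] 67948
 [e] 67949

61392 + 6563 = 67955
a) 67955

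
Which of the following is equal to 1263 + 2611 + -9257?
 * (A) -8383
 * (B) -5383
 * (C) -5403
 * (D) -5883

First: 1263 + 2611 = 3874
Then: 3874 + -9257 = -5383
B) -5383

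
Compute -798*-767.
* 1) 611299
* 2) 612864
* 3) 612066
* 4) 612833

-798 * -767 = 612066
3) 612066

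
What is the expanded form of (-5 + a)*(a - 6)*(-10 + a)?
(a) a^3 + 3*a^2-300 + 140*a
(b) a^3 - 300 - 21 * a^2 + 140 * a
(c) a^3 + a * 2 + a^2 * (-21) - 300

Expanding (-5 + a)*(a - 6)*(-10 + a):
= a^3 - 300 - 21 * a^2 + 140 * a
b) a^3 - 300 - 21 * a^2 + 140 * a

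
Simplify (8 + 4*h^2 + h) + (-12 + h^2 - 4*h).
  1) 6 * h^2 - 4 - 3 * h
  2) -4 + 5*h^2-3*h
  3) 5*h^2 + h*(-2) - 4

Adding the polynomials and combining like terms:
(8 + 4*h^2 + h) + (-12 + h^2 - 4*h)
= -4 + 5*h^2-3*h
2) -4 + 5*h^2-3*h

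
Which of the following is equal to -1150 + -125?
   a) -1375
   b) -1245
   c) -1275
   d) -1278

-1150 + -125 = -1275
c) -1275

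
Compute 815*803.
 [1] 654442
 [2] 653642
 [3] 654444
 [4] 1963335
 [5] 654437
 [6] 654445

815 * 803 = 654445
6) 654445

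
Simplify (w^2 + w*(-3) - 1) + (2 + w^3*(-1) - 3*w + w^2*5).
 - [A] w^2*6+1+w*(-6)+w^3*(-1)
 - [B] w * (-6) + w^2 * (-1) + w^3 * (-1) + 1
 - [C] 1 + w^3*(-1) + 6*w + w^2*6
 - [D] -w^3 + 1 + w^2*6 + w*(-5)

Adding the polynomials and combining like terms:
(w^2 + w*(-3) - 1) + (2 + w^3*(-1) - 3*w + w^2*5)
= w^2*6+1+w*(-6)+w^3*(-1)
A) w^2*6+1+w*(-6)+w^3*(-1)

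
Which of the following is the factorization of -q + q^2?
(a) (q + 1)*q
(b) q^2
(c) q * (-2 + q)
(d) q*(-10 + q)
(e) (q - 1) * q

We need to factor -q + q^2.
The factored form is (q - 1) * q.
e) (q - 1) * q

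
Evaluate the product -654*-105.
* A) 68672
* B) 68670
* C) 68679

-654 * -105 = 68670
B) 68670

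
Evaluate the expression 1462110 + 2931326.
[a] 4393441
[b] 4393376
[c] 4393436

1462110 + 2931326 = 4393436
c) 4393436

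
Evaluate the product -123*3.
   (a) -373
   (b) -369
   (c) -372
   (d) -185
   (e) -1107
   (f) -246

-123 * 3 = -369
b) -369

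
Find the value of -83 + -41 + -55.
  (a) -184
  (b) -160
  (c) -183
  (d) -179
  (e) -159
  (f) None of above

First: -83 + -41 = -124
Then: -124 + -55 = -179
d) -179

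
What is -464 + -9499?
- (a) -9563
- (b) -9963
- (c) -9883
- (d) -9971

-464 + -9499 = -9963
b) -9963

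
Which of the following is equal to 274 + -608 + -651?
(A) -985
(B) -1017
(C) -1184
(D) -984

First: 274 + -608 = -334
Then: -334 + -651 = -985
A) -985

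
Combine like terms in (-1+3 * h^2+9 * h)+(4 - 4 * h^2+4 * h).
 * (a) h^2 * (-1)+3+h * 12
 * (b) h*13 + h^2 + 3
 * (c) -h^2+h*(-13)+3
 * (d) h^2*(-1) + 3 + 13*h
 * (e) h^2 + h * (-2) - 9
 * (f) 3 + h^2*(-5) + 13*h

Adding the polynomials and combining like terms:
(-1 + 3*h^2 + 9*h) + (4 - 4*h^2 + 4*h)
= h^2*(-1) + 3 + 13*h
d) h^2*(-1) + 3 + 13*h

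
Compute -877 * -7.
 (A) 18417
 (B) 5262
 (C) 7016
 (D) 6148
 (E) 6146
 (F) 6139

-877 * -7 = 6139
F) 6139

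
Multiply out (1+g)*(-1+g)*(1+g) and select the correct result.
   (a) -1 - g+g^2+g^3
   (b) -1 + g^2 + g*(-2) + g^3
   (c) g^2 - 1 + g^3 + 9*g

Expanding (1+g)*(-1+g)*(1+g):
= -1 - g+g^2+g^3
a) -1 - g+g^2+g^3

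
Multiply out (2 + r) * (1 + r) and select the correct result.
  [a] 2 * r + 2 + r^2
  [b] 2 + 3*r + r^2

Expanding (2 + r) * (1 + r):
= 2 + 3*r + r^2
b) 2 + 3*r + r^2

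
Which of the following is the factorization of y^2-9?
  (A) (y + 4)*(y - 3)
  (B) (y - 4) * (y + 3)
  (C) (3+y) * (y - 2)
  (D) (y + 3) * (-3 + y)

We need to factor y^2-9.
The factored form is (y + 3) * (-3 + y).
D) (y + 3) * (-3 + y)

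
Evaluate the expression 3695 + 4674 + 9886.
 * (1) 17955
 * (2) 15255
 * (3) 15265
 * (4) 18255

First: 3695 + 4674 = 8369
Then: 8369 + 9886 = 18255
4) 18255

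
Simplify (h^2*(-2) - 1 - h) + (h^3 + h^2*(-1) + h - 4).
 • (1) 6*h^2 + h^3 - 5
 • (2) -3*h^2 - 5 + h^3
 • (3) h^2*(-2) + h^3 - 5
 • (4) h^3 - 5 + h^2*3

Adding the polynomials and combining like terms:
(h^2*(-2) - 1 - h) + (h^3 + h^2*(-1) + h - 4)
= -3*h^2 - 5 + h^3
2) -3*h^2 - 5 + h^3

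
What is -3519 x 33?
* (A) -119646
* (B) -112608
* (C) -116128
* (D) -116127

-3519 * 33 = -116127
D) -116127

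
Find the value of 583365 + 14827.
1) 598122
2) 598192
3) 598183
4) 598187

583365 + 14827 = 598192
2) 598192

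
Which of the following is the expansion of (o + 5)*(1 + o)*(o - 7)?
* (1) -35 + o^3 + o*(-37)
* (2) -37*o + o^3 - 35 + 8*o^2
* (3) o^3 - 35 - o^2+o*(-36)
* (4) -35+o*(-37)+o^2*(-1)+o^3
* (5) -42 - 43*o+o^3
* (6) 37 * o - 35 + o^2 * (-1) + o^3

Expanding (o + 5)*(1 + o)*(o - 7):
= -35+o*(-37)+o^2*(-1)+o^3
4) -35+o*(-37)+o^2*(-1)+o^3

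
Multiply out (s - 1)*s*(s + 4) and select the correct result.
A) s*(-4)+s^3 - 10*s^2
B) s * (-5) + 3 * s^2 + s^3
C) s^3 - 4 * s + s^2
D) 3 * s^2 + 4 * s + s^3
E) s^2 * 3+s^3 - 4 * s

Expanding (s - 1)*s*(s + 4):
= s^2 * 3+s^3 - 4 * s
E) s^2 * 3+s^3 - 4 * s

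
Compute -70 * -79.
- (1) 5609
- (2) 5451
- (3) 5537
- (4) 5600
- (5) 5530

-70 * -79 = 5530
5) 5530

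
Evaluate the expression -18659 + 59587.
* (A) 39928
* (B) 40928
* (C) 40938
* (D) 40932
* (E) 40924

-18659 + 59587 = 40928
B) 40928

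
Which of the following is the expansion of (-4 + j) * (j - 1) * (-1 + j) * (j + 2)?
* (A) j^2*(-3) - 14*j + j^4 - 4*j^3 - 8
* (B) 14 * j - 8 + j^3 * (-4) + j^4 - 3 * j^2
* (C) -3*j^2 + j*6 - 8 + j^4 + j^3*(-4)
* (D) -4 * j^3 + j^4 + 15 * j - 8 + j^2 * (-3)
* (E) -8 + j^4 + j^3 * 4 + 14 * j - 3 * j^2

Expanding (-4 + j) * (j - 1) * (-1 + j) * (j + 2):
= 14 * j - 8 + j^3 * (-4) + j^4 - 3 * j^2
B) 14 * j - 8 + j^3 * (-4) + j^4 - 3 * j^2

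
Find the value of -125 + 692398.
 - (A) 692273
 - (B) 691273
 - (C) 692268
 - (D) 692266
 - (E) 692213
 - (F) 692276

-125 + 692398 = 692273
A) 692273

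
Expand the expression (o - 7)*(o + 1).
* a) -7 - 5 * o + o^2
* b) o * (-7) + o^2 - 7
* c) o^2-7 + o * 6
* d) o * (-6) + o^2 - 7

Expanding (o - 7)*(o + 1):
= o * (-6) + o^2 - 7
d) o * (-6) + o^2 - 7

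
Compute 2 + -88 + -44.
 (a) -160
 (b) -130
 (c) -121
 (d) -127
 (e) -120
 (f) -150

First: 2 + -88 = -86
Then: -86 + -44 = -130
b) -130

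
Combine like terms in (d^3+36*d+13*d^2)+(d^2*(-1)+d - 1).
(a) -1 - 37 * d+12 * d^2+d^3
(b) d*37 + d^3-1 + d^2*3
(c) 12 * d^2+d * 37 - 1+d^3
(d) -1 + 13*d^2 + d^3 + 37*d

Adding the polynomials and combining like terms:
(d^3 + 36*d + 13*d^2) + (d^2*(-1) + d - 1)
= 12 * d^2+d * 37 - 1+d^3
c) 12 * d^2+d * 37 - 1+d^3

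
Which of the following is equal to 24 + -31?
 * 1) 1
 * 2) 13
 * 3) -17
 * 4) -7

24 + -31 = -7
4) -7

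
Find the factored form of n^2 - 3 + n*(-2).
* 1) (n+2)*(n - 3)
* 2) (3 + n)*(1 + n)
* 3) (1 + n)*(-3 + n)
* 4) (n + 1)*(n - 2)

We need to factor n^2 - 3 + n*(-2).
The factored form is (1 + n)*(-3 + n).
3) (1 + n)*(-3 + n)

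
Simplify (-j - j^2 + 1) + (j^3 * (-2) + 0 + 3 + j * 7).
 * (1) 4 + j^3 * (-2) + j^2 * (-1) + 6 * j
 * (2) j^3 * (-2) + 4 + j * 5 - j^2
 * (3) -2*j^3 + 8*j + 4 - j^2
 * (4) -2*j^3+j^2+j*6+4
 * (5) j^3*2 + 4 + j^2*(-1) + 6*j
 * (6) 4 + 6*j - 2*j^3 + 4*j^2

Adding the polynomials and combining like terms:
(-j - j^2 + 1) + (j^3*(-2) + 0 + 3 + j*7)
= 4 + j^3 * (-2) + j^2 * (-1) + 6 * j
1) 4 + j^3 * (-2) + j^2 * (-1) + 6 * j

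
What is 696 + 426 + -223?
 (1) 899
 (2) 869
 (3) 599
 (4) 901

First: 696 + 426 = 1122
Then: 1122 + -223 = 899
1) 899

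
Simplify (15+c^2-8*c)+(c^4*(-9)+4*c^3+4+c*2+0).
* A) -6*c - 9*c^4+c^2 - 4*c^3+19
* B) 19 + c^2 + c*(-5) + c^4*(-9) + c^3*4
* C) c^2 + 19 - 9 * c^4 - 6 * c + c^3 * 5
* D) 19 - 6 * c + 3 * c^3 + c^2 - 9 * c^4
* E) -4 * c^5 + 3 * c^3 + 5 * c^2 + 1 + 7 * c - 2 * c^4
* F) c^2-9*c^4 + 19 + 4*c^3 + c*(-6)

Adding the polynomials and combining like terms:
(15 + c^2 - 8*c) + (c^4*(-9) + 4*c^3 + 4 + c*2 + 0)
= c^2-9*c^4 + 19 + 4*c^3 + c*(-6)
F) c^2-9*c^4 + 19 + 4*c^3 + c*(-6)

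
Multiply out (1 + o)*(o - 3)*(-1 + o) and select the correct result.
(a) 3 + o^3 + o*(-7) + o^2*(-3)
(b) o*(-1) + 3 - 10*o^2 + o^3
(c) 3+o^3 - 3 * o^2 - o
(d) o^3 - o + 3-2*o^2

Expanding (1 + o)*(o - 3)*(-1 + o):
= 3+o^3 - 3 * o^2 - o
c) 3+o^3 - 3 * o^2 - o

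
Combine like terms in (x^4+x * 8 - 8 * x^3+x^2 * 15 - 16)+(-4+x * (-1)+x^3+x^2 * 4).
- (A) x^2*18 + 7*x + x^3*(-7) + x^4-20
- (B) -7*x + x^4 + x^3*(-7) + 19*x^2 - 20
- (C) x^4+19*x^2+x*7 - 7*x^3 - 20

Adding the polynomials and combining like terms:
(x^4 + x*8 - 8*x^3 + x^2*15 - 16) + (-4 + x*(-1) + x^3 + x^2*4)
= x^4+19*x^2+x*7 - 7*x^3 - 20
C) x^4+19*x^2+x*7 - 7*x^3 - 20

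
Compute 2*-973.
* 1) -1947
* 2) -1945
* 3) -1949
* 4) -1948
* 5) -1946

2 * -973 = -1946
5) -1946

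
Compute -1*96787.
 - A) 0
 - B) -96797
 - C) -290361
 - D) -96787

-1 * 96787 = -96787
D) -96787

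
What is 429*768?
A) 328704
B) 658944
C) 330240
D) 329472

429 * 768 = 329472
D) 329472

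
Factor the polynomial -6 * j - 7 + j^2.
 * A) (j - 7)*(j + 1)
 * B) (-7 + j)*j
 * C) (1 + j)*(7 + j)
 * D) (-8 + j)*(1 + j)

We need to factor -6 * j - 7 + j^2.
The factored form is (j - 7)*(j + 1).
A) (j - 7)*(j + 1)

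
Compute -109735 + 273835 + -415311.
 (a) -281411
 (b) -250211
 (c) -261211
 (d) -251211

First: -109735 + 273835 = 164100
Then: 164100 + -415311 = -251211
d) -251211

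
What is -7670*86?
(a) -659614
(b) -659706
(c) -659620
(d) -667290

-7670 * 86 = -659620
c) -659620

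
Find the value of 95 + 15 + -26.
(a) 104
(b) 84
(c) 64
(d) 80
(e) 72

First: 95 + 15 = 110
Then: 110 + -26 = 84
b) 84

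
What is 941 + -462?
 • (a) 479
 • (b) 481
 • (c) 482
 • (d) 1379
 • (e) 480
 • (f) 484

941 + -462 = 479
a) 479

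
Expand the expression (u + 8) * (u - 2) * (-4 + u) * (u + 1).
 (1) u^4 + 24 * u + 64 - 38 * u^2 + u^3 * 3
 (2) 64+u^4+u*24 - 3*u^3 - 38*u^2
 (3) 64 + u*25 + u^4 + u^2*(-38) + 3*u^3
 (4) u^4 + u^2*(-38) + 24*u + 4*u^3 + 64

Expanding (u + 8) * (u - 2) * (-4 + u) * (u + 1):
= u^4 + 24 * u + 64 - 38 * u^2 + u^3 * 3
1) u^4 + 24 * u + 64 - 38 * u^2 + u^3 * 3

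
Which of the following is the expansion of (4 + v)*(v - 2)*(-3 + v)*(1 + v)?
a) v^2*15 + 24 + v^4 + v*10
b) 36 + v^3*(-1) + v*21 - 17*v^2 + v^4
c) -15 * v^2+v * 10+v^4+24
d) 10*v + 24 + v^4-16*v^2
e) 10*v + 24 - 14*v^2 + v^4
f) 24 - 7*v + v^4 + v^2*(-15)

Expanding (4 + v)*(v - 2)*(-3 + v)*(1 + v):
= -15 * v^2+v * 10+v^4+24
c) -15 * v^2+v * 10+v^4+24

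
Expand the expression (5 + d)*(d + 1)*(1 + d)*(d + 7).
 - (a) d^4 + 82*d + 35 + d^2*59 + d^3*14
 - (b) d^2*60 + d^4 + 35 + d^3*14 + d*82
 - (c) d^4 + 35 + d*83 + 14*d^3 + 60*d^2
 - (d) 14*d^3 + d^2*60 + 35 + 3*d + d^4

Expanding (5 + d)*(d + 1)*(1 + d)*(d + 7):
= d^2*60 + d^4 + 35 + d^3*14 + d*82
b) d^2*60 + d^4 + 35 + d^3*14 + d*82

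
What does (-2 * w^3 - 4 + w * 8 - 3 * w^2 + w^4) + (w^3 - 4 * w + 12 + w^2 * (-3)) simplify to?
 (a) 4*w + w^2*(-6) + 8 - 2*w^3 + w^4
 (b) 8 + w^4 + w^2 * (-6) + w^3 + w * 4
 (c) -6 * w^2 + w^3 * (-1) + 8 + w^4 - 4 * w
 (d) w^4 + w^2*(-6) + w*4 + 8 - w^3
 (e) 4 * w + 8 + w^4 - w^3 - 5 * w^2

Adding the polynomials and combining like terms:
(-2*w^3 - 4 + w*8 - 3*w^2 + w^4) + (w^3 - 4*w + 12 + w^2*(-3))
= w^4 + w^2*(-6) + w*4 + 8 - w^3
d) w^4 + w^2*(-6) + w*4 + 8 - w^3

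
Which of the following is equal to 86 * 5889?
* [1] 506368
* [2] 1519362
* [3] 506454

86 * 5889 = 506454
3) 506454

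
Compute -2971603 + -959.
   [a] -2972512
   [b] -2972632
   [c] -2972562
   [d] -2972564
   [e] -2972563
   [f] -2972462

-2971603 + -959 = -2972562
c) -2972562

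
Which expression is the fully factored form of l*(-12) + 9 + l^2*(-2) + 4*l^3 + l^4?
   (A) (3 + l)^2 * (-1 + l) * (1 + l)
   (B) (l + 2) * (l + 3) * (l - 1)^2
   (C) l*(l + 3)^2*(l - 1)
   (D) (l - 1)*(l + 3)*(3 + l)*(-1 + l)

We need to factor l*(-12) + 9 + l^2*(-2) + 4*l^3 + l^4.
The factored form is (l - 1)*(l + 3)*(3 + l)*(-1 + l).
D) (l - 1)*(l + 3)*(3 + l)*(-1 + l)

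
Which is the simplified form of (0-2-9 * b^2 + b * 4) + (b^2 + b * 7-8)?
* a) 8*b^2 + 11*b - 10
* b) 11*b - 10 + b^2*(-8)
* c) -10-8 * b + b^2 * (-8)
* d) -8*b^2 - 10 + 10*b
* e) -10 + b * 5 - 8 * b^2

Adding the polynomials and combining like terms:
(0 - 2 - 9*b^2 + b*4) + (b^2 + b*7 - 8)
= 11*b - 10 + b^2*(-8)
b) 11*b - 10 + b^2*(-8)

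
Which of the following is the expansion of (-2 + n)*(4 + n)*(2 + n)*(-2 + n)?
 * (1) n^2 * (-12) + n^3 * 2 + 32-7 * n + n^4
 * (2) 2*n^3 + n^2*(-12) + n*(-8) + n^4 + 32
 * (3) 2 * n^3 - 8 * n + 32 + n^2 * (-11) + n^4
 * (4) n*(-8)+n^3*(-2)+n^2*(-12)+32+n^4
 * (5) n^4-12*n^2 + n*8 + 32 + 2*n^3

Expanding (-2 + n)*(4 + n)*(2 + n)*(-2 + n):
= 2*n^3 + n^2*(-12) + n*(-8) + n^4 + 32
2) 2*n^3 + n^2*(-12) + n*(-8) + n^4 + 32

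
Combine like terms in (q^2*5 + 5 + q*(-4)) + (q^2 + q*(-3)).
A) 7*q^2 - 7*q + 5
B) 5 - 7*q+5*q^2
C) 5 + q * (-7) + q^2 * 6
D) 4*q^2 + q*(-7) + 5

Adding the polynomials and combining like terms:
(q^2*5 + 5 + q*(-4)) + (q^2 + q*(-3))
= 5 + q * (-7) + q^2 * 6
C) 5 + q * (-7) + q^2 * 6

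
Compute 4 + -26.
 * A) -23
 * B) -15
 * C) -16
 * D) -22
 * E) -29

4 + -26 = -22
D) -22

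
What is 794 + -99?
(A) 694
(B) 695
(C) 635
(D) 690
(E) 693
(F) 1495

794 + -99 = 695
B) 695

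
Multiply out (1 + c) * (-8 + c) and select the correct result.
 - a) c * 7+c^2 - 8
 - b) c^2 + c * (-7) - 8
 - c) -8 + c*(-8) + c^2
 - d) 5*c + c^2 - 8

Expanding (1 + c) * (-8 + c):
= c^2 + c * (-7) - 8
b) c^2 + c * (-7) - 8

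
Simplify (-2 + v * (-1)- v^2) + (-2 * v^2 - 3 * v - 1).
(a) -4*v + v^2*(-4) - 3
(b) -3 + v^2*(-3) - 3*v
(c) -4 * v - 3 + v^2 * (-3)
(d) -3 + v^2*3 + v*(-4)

Adding the polynomials and combining like terms:
(-2 + v*(-1) - v^2) + (-2*v^2 - 3*v - 1)
= -4 * v - 3 + v^2 * (-3)
c) -4 * v - 3 + v^2 * (-3)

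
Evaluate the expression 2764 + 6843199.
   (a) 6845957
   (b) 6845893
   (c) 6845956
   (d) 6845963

2764 + 6843199 = 6845963
d) 6845963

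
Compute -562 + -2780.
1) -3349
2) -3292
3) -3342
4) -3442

-562 + -2780 = -3342
3) -3342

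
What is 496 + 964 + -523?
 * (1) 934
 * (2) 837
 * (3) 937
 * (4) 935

First: 496 + 964 = 1460
Then: 1460 + -523 = 937
3) 937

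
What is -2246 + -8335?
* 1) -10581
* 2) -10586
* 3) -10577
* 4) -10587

-2246 + -8335 = -10581
1) -10581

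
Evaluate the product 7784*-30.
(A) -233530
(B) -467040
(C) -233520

7784 * -30 = -233520
C) -233520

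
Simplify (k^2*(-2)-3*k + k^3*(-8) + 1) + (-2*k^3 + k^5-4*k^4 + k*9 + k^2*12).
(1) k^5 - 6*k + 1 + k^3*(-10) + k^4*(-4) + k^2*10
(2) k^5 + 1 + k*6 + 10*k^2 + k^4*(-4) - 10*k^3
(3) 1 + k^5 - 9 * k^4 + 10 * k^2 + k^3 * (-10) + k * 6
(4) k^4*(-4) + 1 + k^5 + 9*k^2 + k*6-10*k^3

Adding the polynomials and combining like terms:
(k^2*(-2) - 3*k + k^3*(-8) + 1) + (-2*k^3 + k^5 - 4*k^4 + k*9 + k^2*12)
= k^5 + 1 + k*6 + 10*k^2 + k^4*(-4) - 10*k^3
2) k^5 + 1 + k*6 + 10*k^2 + k^4*(-4) - 10*k^3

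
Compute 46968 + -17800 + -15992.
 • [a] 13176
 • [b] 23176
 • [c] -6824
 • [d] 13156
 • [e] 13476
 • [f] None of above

First: 46968 + -17800 = 29168
Then: 29168 + -15992 = 13176
a) 13176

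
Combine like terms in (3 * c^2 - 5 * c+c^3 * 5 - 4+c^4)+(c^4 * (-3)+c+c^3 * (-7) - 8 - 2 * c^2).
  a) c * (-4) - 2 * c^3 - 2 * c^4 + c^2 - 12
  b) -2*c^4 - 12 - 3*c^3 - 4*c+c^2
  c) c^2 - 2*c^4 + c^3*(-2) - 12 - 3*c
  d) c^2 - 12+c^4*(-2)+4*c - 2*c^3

Adding the polynomials and combining like terms:
(3*c^2 - 5*c + c^3*5 - 4 + c^4) + (c^4*(-3) + c + c^3*(-7) - 8 - 2*c^2)
= c * (-4) - 2 * c^3 - 2 * c^4 + c^2 - 12
a) c * (-4) - 2 * c^3 - 2 * c^4 + c^2 - 12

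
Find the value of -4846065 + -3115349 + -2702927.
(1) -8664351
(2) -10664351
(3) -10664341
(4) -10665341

First: -4846065 + -3115349 = -7961414
Then: -7961414 + -2702927 = -10664341
3) -10664341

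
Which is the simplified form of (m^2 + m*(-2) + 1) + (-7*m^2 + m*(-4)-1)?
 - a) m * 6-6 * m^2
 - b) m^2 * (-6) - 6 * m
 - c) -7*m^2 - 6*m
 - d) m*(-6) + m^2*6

Adding the polynomials and combining like terms:
(m^2 + m*(-2) + 1) + (-7*m^2 + m*(-4) - 1)
= m^2 * (-6) - 6 * m
b) m^2 * (-6) - 6 * m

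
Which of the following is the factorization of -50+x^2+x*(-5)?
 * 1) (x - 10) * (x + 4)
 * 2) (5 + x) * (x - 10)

We need to factor -50+x^2+x*(-5).
The factored form is (5 + x) * (x - 10).
2) (5 + x) * (x - 10)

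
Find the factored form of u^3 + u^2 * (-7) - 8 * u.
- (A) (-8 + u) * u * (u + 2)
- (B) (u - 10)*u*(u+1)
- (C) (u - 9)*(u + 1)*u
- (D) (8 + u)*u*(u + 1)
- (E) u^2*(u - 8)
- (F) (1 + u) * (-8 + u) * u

We need to factor u^3 + u^2 * (-7) - 8 * u.
The factored form is (1 + u) * (-8 + u) * u.
F) (1 + u) * (-8 + u) * u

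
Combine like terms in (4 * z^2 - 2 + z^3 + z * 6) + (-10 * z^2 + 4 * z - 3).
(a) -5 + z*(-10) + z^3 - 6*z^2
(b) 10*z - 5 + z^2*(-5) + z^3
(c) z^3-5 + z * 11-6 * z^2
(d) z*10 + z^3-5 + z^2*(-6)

Adding the polynomials and combining like terms:
(4*z^2 - 2 + z^3 + z*6) + (-10*z^2 + 4*z - 3)
= z*10 + z^3-5 + z^2*(-6)
d) z*10 + z^3-5 + z^2*(-6)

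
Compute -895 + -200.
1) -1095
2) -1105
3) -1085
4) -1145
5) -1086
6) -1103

-895 + -200 = -1095
1) -1095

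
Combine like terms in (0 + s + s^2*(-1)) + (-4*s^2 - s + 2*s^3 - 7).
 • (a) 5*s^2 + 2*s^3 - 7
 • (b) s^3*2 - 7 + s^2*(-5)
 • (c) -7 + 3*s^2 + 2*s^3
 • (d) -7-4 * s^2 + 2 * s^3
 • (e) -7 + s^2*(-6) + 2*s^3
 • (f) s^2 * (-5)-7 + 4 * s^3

Adding the polynomials and combining like terms:
(0 + s + s^2*(-1)) + (-4*s^2 - s + 2*s^3 - 7)
= s^3*2 - 7 + s^2*(-5)
b) s^3*2 - 7 + s^2*(-5)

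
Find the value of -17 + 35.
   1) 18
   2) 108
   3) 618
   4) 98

-17 + 35 = 18
1) 18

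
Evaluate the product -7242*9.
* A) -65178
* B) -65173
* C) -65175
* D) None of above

-7242 * 9 = -65178
A) -65178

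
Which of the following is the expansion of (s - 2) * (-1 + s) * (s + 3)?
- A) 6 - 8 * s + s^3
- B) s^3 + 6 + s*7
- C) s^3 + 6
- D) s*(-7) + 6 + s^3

Expanding (s - 2) * (-1 + s) * (s + 3):
= s*(-7) + 6 + s^3
D) s*(-7) + 6 + s^3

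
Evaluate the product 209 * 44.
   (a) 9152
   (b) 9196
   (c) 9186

209 * 44 = 9196
b) 9196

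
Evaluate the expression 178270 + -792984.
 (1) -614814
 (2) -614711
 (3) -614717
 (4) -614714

178270 + -792984 = -614714
4) -614714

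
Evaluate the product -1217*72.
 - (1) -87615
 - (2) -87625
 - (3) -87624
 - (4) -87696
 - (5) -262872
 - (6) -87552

-1217 * 72 = -87624
3) -87624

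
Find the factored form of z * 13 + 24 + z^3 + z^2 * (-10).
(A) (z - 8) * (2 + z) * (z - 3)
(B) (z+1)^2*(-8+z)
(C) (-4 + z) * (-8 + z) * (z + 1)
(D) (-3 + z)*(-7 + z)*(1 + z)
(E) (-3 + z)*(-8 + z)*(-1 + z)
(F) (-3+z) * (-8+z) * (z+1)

We need to factor z * 13 + 24 + z^3 + z^2 * (-10).
The factored form is (-3+z) * (-8+z) * (z+1).
F) (-3+z) * (-8+z) * (z+1)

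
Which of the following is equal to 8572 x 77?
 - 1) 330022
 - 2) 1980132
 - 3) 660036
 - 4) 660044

8572 * 77 = 660044
4) 660044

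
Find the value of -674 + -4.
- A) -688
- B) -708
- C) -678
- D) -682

-674 + -4 = -678
C) -678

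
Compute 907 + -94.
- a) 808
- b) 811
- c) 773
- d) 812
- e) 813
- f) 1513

907 + -94 = 813
e) 813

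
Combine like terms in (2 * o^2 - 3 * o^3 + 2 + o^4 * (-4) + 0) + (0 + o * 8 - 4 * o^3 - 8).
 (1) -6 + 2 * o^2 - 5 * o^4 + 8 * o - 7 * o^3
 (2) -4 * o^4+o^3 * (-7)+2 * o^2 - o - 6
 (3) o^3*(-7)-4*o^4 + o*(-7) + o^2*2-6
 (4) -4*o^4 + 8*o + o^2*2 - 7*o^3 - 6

Adding the polynomials and combining like terms:
(2*o^2 - 3*o^3 + 2 + o^4*(-4) + 0) + (0 + o*8 - 4*o^3 - 8)
= -4*o^4 + 8*o + o^2*2 - 7*o^3 - 6
4) -4*o^4 + 8*o + o^2*2 - 7*o^3 - 6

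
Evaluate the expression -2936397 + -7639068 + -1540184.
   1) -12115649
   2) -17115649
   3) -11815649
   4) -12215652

First: -2936397 + -7639068 = -10575465
Then: -10575465 + -1540184 = -12115649
1) -12115649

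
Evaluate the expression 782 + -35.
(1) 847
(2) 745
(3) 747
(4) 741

782 + -35 = 747
3) 747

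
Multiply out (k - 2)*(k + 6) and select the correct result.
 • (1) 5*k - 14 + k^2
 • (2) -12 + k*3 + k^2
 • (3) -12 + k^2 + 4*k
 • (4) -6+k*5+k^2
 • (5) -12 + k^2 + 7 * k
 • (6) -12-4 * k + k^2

Expanding (k - 2)*(k + 6):
= -12 + k^2 + 4*k
3) -12 + k^2 + 4*k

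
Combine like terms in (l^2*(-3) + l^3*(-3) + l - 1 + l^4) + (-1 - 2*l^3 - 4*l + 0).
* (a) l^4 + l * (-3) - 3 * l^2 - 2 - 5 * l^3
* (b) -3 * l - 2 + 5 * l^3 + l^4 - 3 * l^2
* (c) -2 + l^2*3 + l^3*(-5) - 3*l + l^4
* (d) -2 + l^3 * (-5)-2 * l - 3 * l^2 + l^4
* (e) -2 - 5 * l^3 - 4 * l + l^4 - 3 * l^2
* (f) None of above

Adding the polynomials and combining like terms:
(l^2*(-3) + l^3*(-3) + l - 1 + l^4) + (-1 - 2*l^3 - 4*l + 0)
= l^4 + l * (-3) - 3 * l^2 - 2 - 5 * l^3
a) l^4 + l * (-3) - 3 * l^2 - 2 - 5 * l^3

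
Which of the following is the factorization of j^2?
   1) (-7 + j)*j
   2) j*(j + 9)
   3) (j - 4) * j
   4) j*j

We need to factor j^2.
The factored form is j*j.
4) j*j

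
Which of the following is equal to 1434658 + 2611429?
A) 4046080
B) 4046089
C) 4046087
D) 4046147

1434658 + 2611429 = 4046087
C) 4046087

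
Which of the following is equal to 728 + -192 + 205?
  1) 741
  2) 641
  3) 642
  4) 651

First: 728 + -192 = 536
Then: 536 + 205 = 741
1) 741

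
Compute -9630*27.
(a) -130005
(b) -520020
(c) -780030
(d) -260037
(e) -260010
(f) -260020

-9630 * 27 = -260010
e) -260010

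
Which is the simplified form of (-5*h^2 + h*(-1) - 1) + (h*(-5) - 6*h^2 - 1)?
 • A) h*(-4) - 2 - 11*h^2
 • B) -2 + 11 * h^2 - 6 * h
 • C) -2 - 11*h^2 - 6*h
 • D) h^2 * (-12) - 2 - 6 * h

Adding the polynomials and combining like terms:
(-5*h^2 + h*(-1) - 1) + (h*(-5) - 6*h^2 - 1)
= -2 - 11*h^2 - 6*h
C) -2 - 11*h^2 - 6*h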